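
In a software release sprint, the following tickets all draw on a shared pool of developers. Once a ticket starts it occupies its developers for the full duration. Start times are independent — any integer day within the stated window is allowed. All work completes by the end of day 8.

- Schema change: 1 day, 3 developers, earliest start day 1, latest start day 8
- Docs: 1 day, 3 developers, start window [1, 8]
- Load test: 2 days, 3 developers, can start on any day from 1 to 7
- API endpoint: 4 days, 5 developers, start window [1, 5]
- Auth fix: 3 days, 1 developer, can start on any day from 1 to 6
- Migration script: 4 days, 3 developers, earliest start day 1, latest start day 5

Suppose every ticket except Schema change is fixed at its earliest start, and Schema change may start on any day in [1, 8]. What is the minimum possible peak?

15

Schema change@1: d1:18  d2:12  d3:9  d4:8  d5:0  d6:0  d7:0  d8:0 → peak 18
Schema change@2: d1:15  d2:15  d3:9  d4:8  d5:0  d6:0  d7:0  d8:0 → peak 15
Schema change@3: d1:15  d2:12  d3:12  d4:8  d5:0  d6:0  d7:0  d8:0 → peak 15
Schema change@4: d1:15  d2:12  d3:9  d4:11  d5:0  d6:0  d7:0  d8:0 → peak 15
Schema change@5: d1:15  d2:12  d3:9  d4:8  d5:3  d6:0  d7:0  d8:0 → peak 15
Schema change@6: d1:15  d2:12  d3:9  d4:8  d5:0  d6:3  d7:0  d8:0 → peak 15
Schema change@7: d1:15  d2:12  d3:9  d4:8  d5:0  d6:0  d7:3  d8:0 → peak 15
Schema change@8: d1:15  d2:12  d3:9  d4:8  d5:0  d6:0  d7:0  d8:3 → peak 15
Best is Schema change@2, peak 15.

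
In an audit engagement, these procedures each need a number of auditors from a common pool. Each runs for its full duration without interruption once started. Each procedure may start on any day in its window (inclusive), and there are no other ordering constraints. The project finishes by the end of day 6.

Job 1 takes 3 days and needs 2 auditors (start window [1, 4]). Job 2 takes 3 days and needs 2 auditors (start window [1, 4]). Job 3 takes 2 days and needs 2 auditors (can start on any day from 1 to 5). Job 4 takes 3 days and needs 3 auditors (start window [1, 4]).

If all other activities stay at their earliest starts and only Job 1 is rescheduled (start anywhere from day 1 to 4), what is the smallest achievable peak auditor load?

Job 1@1: d1:9  d2:9  d3:7  d4:0  d5:0  d6:0 → peak 9
Job 1@2: d1:7  d2:9  d3:7  d4:2  d5:0  d6:0 → peak 9
Job 1@3: d1:7  d2:7  d3:7  d4:2  d5:2  d6:0 → peak 7
Job 1@4: d1:7  d2:7  d3:5  d4:2  d5:2  d6:2 → peak 7
Best is Job 1@3, peak 7.

7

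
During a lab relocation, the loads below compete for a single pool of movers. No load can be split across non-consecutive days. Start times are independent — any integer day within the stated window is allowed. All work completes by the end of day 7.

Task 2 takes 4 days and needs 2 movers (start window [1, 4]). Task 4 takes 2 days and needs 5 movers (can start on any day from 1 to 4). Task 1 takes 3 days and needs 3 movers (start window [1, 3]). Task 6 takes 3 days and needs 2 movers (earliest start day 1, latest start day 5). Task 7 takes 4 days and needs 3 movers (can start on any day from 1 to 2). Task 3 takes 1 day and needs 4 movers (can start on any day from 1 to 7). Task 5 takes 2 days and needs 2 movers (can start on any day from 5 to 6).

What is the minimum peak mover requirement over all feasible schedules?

8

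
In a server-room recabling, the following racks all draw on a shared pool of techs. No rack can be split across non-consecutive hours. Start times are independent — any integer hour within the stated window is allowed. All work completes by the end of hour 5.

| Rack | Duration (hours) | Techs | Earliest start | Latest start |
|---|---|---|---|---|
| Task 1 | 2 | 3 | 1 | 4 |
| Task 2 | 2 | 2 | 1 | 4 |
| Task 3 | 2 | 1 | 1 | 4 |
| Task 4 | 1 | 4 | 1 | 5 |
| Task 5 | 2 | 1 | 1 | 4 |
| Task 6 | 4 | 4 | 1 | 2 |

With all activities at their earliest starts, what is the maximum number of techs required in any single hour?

Early-start schedule: Task 1@1, Task 2@1, Task 3@1, Task 4@1, Task 5@1, Task 6@1.
Load per hour: hour 1: 15, hour 2: 11, hour 3: 4, hour 4: 4, hour 5: 0.
Peak is 15.

15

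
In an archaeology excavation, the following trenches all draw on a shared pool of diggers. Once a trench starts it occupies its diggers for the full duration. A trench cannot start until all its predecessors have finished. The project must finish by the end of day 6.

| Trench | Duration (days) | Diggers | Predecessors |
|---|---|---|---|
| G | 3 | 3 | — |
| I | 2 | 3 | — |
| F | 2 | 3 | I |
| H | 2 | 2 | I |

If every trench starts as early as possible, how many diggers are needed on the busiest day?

8

Early-start schedule: G@1, I@1, F@3, H@3.
Load per day: day 1: 6, day 2: 6, day 3: 8, day 4: 5, day 5: 0, day 6: 0.
Peak is 8.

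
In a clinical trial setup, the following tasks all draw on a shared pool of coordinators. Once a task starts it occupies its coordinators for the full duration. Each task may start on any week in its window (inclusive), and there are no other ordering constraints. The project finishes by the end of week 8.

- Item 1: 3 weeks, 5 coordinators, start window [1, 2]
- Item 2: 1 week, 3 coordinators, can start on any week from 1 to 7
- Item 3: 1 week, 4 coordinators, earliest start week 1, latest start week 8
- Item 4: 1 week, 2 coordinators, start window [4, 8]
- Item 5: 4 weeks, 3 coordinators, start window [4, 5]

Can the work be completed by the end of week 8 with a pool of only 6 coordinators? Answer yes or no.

yes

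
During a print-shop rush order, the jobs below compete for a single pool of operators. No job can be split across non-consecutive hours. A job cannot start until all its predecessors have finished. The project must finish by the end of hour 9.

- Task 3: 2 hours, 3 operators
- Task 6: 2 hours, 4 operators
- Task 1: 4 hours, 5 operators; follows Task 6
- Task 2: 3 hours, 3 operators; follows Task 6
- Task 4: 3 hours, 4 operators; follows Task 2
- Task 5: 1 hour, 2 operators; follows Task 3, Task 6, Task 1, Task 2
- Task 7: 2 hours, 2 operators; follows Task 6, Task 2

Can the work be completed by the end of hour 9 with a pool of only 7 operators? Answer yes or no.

The minimum achievable peak is 8; 7 < 8, so no feasible schedule stays within the cap.

no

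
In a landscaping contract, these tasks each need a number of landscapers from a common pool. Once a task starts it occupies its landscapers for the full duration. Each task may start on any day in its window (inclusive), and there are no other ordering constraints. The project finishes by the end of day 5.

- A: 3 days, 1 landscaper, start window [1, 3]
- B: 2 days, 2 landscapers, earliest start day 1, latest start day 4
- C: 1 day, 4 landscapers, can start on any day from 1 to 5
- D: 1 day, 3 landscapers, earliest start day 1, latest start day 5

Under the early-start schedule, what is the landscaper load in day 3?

At early start, day 3 has: A.
Demand: 1 = 1.

1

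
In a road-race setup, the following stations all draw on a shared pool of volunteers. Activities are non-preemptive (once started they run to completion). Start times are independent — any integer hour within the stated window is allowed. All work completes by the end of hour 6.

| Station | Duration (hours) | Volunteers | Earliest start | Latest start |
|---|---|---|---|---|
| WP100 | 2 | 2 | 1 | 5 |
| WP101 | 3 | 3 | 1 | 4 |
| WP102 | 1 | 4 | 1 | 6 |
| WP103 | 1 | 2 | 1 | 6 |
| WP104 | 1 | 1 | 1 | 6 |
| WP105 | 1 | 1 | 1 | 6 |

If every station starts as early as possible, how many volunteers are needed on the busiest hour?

13

Early-start schedule: WP100@1, WP101@1, WP102@1, WP103@1, WP104@1, WP105@1.
Load per hour: hour 1: 13, hour 2: 5, hour 3: 3, hour 4: 0, hour 5: 0, hour 6: 0.
Peak is 13.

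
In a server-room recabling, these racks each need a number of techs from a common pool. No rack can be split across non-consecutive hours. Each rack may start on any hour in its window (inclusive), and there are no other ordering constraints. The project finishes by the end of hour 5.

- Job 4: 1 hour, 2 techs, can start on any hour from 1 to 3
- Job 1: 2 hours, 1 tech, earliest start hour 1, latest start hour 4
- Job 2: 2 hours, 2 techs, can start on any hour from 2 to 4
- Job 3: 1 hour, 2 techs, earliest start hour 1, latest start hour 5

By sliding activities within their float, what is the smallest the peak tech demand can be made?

Early-start (Job 4@1, Job 1@1, Job 2@2, Job 3@1) gives peak 5: h1:5  h2:3  h3:2  h4:0  h5:0.
Shift Job 3→4.
Schedule Job 4@1, Job 1@1, Job 2@2, Job 3@4: h1:3  h2:3  h3:2  h4:2  h5:0 — peak 3.

3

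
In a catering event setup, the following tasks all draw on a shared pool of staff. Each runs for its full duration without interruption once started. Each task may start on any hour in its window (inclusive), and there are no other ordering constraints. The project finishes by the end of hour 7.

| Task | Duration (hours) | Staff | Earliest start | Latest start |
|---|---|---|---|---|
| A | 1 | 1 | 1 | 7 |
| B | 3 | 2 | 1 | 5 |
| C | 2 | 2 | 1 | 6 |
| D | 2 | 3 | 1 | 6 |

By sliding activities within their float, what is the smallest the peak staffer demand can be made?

Early-start (A@1, B@1, C@1, D@1) gives peak 8: h1:8  h2:7  h3:2  h4:0  h5:0  h6:0  h7:0.
Shift C→4, D→6.
Schedule A@1, B@1, C@4, D@6: h1:3  h2:2  h3:2  h4:2  h5:2  h6:3  h7:3 — peak 3.
Total staffer-hours = 17 over 7 hours ⇒ peak ≥ ⌈17/7⌉ = 3, so 3 is optimal.

3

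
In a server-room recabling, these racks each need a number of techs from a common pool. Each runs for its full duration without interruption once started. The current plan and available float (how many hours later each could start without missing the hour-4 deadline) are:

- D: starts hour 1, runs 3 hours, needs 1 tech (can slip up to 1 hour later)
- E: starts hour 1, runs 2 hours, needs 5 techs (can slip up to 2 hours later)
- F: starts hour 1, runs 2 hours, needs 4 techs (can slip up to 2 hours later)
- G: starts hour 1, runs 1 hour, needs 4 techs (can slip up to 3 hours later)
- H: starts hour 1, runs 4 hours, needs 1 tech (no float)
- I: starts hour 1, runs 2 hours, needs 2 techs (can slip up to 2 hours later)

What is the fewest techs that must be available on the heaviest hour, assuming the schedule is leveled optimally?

Early-start (D@1, E@1, F@1, G@1, H@1, I@1) gives peak 17: h1:17  h2:13  h3:2  h4:1.
Shift F→3, G→4.
Schedule D@1, E@1, F@3, G@4, H@1, I@1: h1:9  h2:9  h3:6  h4:9 — peak 9.
Total tech-hours = 33 over 4 hours ⇒ peak ≥ ⌈33/4⌉ = 9, so 9 is optimal.

9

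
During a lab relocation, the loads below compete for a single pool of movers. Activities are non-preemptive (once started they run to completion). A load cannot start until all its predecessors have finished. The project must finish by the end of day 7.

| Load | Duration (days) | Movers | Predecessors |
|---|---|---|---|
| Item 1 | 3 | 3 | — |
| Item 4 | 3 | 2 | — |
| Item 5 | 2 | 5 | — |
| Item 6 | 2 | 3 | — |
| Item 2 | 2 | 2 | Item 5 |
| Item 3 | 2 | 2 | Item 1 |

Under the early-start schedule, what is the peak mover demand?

Early-start schedule: Item 1@1, Item 4@1, Item 5@1, Item 6@1, Item 2@3, Item 3@4.
Load per day: day 1: 13, day 2: 13, day 3: 7, day 4: 4, day 5: 2, day 6: 0, day 7: 0.
Peak is 13.

13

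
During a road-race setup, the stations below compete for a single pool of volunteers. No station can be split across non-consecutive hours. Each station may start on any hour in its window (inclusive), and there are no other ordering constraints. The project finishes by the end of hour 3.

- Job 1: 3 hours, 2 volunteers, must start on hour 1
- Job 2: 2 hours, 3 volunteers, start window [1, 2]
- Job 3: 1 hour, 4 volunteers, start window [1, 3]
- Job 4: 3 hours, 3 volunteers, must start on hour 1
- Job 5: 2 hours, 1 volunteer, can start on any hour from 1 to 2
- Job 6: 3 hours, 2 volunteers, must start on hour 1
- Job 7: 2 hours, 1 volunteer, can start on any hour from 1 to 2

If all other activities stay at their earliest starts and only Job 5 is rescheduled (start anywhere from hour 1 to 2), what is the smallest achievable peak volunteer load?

Job 5@1: h1:16  h2:12  h3:7 → peak 16
Job 5@2: h1:15  h2:12  h3:8 → peak 15
Best is Job 5@2, peak 15.

15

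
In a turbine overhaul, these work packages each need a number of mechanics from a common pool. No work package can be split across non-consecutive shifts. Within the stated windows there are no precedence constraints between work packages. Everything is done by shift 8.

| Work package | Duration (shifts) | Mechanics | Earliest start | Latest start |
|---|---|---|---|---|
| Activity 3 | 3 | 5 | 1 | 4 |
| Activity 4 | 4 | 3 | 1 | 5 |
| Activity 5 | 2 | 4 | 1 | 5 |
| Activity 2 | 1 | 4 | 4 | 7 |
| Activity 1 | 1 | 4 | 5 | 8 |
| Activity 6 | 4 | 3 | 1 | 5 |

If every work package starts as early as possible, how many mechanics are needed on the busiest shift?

Early-start schedule: Activity 3@1, Activity 4@1, Activity 5@1, Activity 2@4, Activity 1@5, Activity 6@1.
Load per shift: shift 1: 15, shift 2: 15, shift 3: 11, shift 4: 10, shift 5: 4, shift 6: 0, shift 7: 0, shift 8: 0.
Peak is 15.

15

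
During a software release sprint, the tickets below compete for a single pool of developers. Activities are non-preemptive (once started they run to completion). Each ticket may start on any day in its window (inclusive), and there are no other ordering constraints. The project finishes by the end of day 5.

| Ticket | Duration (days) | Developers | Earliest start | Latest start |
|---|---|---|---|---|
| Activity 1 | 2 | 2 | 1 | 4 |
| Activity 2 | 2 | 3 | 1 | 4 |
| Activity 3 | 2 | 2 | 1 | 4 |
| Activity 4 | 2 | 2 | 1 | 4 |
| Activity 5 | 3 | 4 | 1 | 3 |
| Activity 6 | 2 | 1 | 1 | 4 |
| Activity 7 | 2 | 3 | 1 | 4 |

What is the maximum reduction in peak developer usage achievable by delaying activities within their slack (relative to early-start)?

8

Early-start peak: d1:17  d2:17  d3:4  d4:0  d5:0 ⇒ 17.
Leveled (Activity 1@1, Activity 2@1, Activity 3@1, Activity 4@1, Activity 5@3, Activity 6@3, Activity 7@3): d1:9  d2:9  d3:8  d4:8  d5:4 ⇒ 9.
Reduction 17 − 9 = 8.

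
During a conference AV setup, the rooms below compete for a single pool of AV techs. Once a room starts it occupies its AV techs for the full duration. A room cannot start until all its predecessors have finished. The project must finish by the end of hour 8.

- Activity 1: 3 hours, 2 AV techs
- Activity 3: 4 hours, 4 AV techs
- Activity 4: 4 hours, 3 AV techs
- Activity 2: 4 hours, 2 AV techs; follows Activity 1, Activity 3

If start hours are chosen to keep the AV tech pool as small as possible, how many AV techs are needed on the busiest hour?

Early-start (Activity 1@1, Activity 3@1, Activity 4@1, Activity 2@5) gives peak 9: h1:9  h2:9  h3:9  h4:7  h5:2  h6:2  h7:2  h8:2.
Shift Activity 4→5.
Schedule Activity 1@1, Activity 3@1, Activity 4@5, Activity 2@5: h1:6  h2:6  h3:6  h4:4  h5:5  h6:5  h7:5  h8:5 — peak 6.
Total AV tech-hours = 42 over 8 hours ⇒ peak ≥ ⌈42/8⌉ = 6, so 6 is optimal.

6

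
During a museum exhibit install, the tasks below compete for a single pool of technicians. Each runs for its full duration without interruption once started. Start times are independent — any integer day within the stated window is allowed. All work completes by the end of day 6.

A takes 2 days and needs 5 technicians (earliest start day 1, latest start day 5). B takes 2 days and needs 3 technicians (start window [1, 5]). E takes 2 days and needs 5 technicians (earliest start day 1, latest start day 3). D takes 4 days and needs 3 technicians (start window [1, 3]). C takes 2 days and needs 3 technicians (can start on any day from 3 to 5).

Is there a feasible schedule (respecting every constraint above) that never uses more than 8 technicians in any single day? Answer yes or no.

Schedule A@1, B@1, E@3, D@3, C@5: d1:8  d2:8  d3:8  d4:8  d5:6  d6:6 — peak 8 ≤ 8.

yes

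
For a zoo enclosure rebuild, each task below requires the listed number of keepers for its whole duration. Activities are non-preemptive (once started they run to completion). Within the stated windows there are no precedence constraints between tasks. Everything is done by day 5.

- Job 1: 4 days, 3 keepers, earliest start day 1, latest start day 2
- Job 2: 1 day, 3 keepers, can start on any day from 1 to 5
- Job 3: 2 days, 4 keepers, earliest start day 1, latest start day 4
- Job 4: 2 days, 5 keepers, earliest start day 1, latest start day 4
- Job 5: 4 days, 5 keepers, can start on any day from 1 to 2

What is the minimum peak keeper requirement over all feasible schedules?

13

Early-start (Job 1@1, Job 2@1, Job 3@1, Job 4@1, Job 5@1) gives peak 20: d1:20  d2:17  d3:8  d4:8  d5:0.
Shift Job 4→3, Job 5→2.
Schedule Job 1@1, Job 2@1, Job 3@1, Job 4@3, Job 5@2: d1:10  d2:12  d3:13  d4:13  d5:5 — peak 13.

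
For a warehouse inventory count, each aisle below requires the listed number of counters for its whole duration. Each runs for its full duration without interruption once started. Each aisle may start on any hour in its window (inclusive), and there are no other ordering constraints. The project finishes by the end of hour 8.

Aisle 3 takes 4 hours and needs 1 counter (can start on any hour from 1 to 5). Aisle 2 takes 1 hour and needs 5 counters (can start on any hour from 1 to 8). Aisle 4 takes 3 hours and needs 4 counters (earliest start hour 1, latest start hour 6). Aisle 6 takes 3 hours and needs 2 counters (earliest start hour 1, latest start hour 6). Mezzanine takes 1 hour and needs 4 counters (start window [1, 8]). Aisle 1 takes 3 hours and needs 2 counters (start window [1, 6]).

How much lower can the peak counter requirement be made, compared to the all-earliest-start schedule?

13

Early-start peak: h1:18  h2:9  h3:9  h4:1  h5:0  h6:0  h7:0  h8:0 ⇒ 18.
Leveled (Aisle 3@1, Aisle 2@5, Aisle 4@1, Aisle 6@6, Mezzanine@4, Aisle 1@6): h1:5  h2:5  h3:5  h4:5  h5:5  h6:4  h7:4  h8:4 ⇒ 5.
Reduction 18 − 5 = 13.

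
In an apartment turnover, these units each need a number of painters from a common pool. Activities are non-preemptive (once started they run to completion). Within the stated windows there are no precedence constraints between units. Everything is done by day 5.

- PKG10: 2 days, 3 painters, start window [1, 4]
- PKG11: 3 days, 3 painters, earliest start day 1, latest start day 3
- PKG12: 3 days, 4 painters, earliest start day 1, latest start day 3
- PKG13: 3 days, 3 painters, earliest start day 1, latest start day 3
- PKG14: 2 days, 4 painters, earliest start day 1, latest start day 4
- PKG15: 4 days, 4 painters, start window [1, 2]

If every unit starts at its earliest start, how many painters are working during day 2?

At early start, day 2 has: PKG10, PKG11, PKG12, PKG13, PKG14, PKG15.
Demand: 3 + 3 + 4 + 3 + 4 + 4 = 21.

21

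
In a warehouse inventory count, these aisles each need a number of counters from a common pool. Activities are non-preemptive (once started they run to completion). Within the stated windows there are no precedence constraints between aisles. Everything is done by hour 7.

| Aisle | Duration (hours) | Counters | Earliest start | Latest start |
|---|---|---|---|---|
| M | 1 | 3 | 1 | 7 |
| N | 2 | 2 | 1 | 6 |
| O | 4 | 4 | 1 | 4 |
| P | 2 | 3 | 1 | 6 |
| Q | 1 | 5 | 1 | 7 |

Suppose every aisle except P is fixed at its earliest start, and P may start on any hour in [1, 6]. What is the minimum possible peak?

P@1: h1:17  h2:9  h3:4  h4:4  h5:0  h6:0  h7:0 → peak 17
P@2: h1:14  h2:9  h3:7  h4:4  h5:0  h6:0  h7:0 → peak 14
P@3: h1:14  h2:6  h3:7  h4:7  h5:0  h6:0  h7:0 → peak 14
P@4: h1:14  h2:6  h3:4  h4:7  h5:3  h6:0  h7:0 → peak 14
P@5: h1:14  h2:6  h3:4  h4:4  h5:3  h6:3  h7:0 → peak 14
P@6: h1:14  h2:6  h3:4  h4:4  h5:0  h6:3  h7:3 → peak 14
Best is P@2, peak 14.

14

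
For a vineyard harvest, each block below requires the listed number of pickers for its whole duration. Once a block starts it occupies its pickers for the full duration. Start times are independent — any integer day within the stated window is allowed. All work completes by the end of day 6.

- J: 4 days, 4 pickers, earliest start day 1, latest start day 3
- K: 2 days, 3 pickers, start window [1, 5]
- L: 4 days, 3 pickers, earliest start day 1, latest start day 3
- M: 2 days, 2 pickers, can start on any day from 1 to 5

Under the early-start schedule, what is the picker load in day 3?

7

At early start, day 3 has: J, L.
Demand: 4 + 3 = 7.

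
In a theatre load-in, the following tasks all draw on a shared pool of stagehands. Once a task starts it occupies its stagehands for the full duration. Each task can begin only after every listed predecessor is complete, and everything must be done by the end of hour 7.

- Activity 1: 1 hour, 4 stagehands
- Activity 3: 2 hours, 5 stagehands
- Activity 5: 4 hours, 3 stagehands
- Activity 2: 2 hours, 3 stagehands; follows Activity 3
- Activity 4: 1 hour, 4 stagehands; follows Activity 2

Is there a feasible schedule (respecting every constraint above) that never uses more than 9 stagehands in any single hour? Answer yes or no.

yes

Schedule Activity 1@1, Activity 3@2, Activity 5@4, Activity 2@4, Activity 4@6: h1:4  h2:5  h3:5  h4:6  h5:6  h6:7  h7:3 — peak 7 ≤ 9.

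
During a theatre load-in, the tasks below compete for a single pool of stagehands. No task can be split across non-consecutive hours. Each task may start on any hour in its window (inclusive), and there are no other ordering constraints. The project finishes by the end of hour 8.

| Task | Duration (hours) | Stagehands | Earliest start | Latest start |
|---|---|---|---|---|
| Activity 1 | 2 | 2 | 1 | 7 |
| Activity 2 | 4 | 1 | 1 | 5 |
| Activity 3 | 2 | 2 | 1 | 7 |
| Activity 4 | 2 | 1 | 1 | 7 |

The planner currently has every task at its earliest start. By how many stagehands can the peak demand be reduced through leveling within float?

Early-start peak: h1:6  h2:6  h3:1  h4:1  h5:0  h6:0  h7:0  h8:0 ⇒ 6.
Leveled (Activity 1@1, Activity 2@3, Activity 3@7, Activity 4@3): h1:2  h2:2  h3:2  h4:2  h5:1  h6:1  h7:2  h8:2 ⇒ 2.
Reduction 6 − 2 = 4.

4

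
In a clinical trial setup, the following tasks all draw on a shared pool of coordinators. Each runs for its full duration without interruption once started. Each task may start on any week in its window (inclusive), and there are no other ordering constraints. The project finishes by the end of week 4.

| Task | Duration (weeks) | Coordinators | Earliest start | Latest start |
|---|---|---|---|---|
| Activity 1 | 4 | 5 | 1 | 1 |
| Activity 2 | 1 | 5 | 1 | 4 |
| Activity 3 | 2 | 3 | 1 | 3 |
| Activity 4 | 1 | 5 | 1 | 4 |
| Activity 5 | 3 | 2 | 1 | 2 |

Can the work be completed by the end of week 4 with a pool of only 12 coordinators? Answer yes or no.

yes

Schedule Activity 1@1, Activity 2@1, Activity 3@2, Activity 4@4, Activity 5@1: w1:12  w2:10  w3:10  w4:10 — peak 12 ≤ 12.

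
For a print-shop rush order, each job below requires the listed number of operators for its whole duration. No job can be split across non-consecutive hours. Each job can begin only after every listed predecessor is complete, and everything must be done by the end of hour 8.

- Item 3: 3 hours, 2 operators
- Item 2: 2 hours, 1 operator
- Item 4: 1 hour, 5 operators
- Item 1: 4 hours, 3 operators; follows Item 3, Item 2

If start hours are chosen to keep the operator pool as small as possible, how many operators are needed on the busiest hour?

5

Early-start (Item 3@1, Item 2@1, Item 4@1, Item 1@4) gives peak 8: h1:8  h2:3  h3:2  h4:3  h5:3  h6:3  h7:3  h8:0.
Shift Item 4→4, Item 1→5.
Schedule Item 3@1, Item 2@1, Item 4@4, Item 1@5: h1:3  h2:3  h3:2  h4:5  h5:3  h6:3  h7:3  h8:3 — peak 5.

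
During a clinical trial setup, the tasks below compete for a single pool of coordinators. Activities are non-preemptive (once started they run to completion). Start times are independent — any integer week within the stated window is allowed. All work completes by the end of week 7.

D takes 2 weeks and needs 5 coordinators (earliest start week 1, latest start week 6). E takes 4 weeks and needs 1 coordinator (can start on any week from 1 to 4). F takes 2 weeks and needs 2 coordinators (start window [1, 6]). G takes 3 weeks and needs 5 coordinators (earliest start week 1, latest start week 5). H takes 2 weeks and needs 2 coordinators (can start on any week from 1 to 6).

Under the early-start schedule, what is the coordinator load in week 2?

At early start, week 2 has: D, E, F, G, H.
Demand: 5 + 1 + 2 + 5 + 2 = 15.

15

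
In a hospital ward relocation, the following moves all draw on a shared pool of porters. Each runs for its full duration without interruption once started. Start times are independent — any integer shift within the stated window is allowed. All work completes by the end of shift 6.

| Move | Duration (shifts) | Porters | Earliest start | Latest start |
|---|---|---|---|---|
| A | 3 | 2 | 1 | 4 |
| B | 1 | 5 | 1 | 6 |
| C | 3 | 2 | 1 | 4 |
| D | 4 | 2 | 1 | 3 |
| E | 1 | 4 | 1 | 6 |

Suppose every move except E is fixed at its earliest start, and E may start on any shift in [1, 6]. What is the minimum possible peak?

E@1: s1:15  s2:6  s3:6  s4:2  s5:0  s6:0 → peak 15
E@2: s1:11  s2:10  s3:6  s4:2  s5:0  s6:0 → peak 11
E@3: s1:11  s2:6  s3:10  s4:2  s5:0  s6:0 → peak 11
E@4: s1:11  s2:6  s3:6  s4:6  s5:0  s6:0 → peak 11
E@5: s1:11  s2:6  s3:6  s4:2  s5:4  s6:0 → peak 11
E@6: s1:11  s2:6  s3:6  s4:2  s5:0  s6:4 → peak 11
Best is E@2, peak 11.

11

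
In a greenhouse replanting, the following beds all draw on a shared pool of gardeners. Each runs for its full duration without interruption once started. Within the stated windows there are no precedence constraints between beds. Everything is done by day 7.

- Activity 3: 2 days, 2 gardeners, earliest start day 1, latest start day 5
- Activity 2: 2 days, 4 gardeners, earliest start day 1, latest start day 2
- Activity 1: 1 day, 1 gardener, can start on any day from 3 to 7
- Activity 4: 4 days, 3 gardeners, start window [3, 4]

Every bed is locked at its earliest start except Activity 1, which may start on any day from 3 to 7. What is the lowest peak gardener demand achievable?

Activity 1@3: d1:6  d2:6  d3:4  d4:3  d5:3  d6:3  d7:0 → peak 6
Activity 1@4: d1:6  d2:6  d3:3  d4:4  d5:3  d6:3  d7:0 → peak 6
Activity 1@5: d1:6  d2:6  d3:3  d4:3  d5:4  d6:3  d7:0 → peak 6
Activity 1@6: d1:6  d2:6  d3:3  d4:3  d5:3  d6:4  d7:0 → peak 6
Activity 1@7: d1:6  d2:6  d3:3  d4:3  d5:3  d6:3  d7:1 → peak 6
Best is Activity 1@3, peak 6.

6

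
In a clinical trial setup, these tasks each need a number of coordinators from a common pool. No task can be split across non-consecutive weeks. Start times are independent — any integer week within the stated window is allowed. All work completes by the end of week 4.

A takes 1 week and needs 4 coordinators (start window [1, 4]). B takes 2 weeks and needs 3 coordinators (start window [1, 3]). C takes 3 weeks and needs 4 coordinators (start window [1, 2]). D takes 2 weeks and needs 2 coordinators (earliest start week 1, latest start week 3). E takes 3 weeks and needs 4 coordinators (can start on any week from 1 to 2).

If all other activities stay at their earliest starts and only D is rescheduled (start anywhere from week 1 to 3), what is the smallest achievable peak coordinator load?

15

D@1: w1:17  w2:13  w3:8  w4:0 → peak 17
D@2: w1:15  w2:13  w3:10  w4:0 → peak 15
D@3: w1:15  w2:11  w3:10  w4:2 → peak 15
Best is D@2, peak 15.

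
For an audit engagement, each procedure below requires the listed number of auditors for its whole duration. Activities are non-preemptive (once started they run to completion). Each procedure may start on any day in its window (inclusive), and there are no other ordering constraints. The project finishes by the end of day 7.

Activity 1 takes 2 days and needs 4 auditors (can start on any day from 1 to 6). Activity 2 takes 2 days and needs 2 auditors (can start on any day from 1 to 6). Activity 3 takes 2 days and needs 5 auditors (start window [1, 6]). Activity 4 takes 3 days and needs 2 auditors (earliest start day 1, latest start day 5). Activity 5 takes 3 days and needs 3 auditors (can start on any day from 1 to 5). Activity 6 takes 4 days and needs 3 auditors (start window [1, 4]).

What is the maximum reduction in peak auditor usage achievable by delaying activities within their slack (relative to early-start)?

Early-start peak: d1:19  d2:19  d3:8  d4:3  d5:0  d6:0  d7:0 ⇒ 19.
Leveled (Activity 1@1, Activity 2@1, Activity 3@3, Activity 4@1, Activity 5@5, Activity 6@4): d1:8  d2:8  d3:7  d4:8  d5:6  d6:6  d7:6 ⇒ 8.
Reduction 19 − 8 = 11.

11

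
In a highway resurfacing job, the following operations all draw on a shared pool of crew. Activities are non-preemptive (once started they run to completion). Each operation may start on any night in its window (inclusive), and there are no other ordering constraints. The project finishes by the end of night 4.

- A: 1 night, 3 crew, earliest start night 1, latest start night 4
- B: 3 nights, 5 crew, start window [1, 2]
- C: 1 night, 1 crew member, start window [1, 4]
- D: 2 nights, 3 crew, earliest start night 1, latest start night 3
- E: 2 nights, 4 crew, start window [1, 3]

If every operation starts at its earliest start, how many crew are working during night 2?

12

At early start, night 2 has: B, D, E.
Demand: 5 + 3 + 4 = 12.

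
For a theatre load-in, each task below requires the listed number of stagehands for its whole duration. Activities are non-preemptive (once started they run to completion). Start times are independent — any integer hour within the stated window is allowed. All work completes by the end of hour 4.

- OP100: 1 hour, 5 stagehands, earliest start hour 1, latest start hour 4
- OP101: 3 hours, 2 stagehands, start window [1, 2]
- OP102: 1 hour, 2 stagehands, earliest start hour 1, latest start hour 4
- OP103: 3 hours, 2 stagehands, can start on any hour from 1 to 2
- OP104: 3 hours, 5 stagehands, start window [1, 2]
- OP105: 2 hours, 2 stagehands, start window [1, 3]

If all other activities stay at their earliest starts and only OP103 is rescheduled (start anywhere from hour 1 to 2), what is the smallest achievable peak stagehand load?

16

OP103@1: h1:18  h2:11  h3:9  h4:0 → peak 18
OP103@2: h1:16  h2:11  h3:9  h4:2 → peak 16
Best is OP103@2, peak 16.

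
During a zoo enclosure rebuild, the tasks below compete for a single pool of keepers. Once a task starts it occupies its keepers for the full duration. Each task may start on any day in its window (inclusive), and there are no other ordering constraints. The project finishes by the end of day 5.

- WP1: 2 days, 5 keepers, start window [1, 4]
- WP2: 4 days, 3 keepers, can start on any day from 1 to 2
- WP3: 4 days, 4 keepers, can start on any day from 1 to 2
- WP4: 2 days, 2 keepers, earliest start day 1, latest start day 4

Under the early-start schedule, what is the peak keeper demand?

Early-start schedule: WP1@1, WP2@1, WP3@1, WP4@1.
Load per day: day 1: 14, day 2: 14, day 3: 7, day 4: 7, day 5: 0.
Peak is 14.

14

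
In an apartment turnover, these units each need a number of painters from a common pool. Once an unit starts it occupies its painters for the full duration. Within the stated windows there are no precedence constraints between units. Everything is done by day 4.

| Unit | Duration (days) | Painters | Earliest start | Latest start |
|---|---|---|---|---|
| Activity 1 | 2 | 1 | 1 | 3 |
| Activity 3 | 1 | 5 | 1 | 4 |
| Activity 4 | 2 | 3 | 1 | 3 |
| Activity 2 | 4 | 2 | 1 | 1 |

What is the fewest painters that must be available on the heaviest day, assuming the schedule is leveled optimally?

7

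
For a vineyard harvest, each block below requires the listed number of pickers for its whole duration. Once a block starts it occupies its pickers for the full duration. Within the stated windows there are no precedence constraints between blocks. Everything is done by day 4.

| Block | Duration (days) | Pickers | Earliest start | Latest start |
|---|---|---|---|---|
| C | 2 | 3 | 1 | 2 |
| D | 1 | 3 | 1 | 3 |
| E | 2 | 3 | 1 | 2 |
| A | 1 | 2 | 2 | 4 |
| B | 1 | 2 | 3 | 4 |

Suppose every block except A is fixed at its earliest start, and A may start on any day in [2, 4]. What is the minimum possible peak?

9

A@2: d1:9  d2:8  d3:2  d4:0 → peak 9
A@3: d1:9  d2:6  d3:4  d4:0 → peak 9
A@4: d1:9  d2:6  d3:2  d4:2 → peak 9
Best is A@2, peak 9.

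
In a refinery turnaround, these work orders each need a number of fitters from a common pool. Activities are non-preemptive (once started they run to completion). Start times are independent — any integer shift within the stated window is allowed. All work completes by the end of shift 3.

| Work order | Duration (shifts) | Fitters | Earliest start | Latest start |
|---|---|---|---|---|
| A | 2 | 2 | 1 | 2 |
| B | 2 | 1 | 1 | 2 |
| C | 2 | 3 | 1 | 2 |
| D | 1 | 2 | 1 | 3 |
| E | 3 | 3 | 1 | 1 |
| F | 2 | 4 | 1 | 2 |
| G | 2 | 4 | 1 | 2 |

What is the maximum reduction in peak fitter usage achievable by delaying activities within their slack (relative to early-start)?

Early-start peak: s1:19  s2:17  s3:3 ⇒ 19.
Leveled (A@1, B@1, C@1, D@1, E@1, F@1, G@2): s1:15  s2:17  s3:7 ⇒ 17.
Reduction 19 − 17 = 2.

2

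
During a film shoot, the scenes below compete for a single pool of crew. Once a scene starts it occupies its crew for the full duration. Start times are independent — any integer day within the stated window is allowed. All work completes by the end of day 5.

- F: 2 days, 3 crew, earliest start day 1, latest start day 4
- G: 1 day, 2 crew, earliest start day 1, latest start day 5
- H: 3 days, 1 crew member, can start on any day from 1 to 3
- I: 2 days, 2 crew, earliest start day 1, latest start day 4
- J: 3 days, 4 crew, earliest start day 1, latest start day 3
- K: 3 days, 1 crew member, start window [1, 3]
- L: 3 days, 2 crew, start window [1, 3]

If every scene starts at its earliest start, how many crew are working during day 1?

At early start, day 1 has: F, G, H, I, J, K, L.
Demand: 3 + 2 + 1 + 2 + 4 + 1 + 2 = 15.

15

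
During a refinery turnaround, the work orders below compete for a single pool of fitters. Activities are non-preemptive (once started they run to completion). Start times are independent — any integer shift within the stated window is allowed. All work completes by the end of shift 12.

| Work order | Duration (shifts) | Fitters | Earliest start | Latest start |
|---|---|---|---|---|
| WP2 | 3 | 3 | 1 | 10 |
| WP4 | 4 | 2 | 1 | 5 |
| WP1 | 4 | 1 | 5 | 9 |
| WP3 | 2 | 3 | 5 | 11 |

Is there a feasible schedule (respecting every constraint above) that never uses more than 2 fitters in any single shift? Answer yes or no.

Total fitter-shifts = 27; over 12 shifts the average is 27/12 > 2, so some shift must exceed 2.

no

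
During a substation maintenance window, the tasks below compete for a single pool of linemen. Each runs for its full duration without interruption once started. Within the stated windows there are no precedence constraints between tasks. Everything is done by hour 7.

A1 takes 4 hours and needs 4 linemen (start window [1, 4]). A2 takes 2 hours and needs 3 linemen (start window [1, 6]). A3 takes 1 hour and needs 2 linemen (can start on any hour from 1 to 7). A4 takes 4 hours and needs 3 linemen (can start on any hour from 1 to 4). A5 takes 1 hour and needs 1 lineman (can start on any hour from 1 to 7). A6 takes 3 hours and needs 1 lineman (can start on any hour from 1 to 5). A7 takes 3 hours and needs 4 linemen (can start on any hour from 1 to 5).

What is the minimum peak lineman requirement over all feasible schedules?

8

Early-start (A1@1, A2@1, A3@1, A4@1, A5@1, A6@1, A7@1) gives peak 18: h1:18  h2:15  h3:12  h4:7  h5:0  h6:0  h7:0.
Shift A3→3, A4→4, A6→2, A7→5.
Schedule A1@1, A2@1, A3@3, A4@4, A5@1, A6@2, A7@5: h1:8  h2:8  h3:7  h4:8  h5:7  h6:7  h7:7 — peak 8.
Total lineman-hours = 52 over 7 hours ⇒ peak ≥ ⌈52/7⌉ = 8, so 8 is optimal.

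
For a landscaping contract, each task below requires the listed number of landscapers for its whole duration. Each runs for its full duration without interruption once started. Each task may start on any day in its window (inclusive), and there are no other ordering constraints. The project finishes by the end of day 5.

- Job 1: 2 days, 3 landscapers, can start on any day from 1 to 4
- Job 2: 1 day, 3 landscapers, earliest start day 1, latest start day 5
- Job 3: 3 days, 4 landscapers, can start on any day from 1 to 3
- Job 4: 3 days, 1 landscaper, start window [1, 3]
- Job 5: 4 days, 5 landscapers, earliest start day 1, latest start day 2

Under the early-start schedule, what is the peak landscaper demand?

16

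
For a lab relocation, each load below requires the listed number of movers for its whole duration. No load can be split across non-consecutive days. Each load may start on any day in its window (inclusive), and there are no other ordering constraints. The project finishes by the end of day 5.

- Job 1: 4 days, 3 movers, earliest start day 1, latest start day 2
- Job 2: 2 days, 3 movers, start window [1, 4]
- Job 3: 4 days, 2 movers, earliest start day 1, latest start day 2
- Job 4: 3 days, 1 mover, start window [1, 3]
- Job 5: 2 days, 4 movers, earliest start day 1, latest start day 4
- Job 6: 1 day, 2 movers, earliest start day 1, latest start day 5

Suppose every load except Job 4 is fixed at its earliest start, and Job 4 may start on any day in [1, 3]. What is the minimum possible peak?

Job 4@1: d1:15  d2:13  d3:6  d4:5  d5:0 → peak 15
Job 4@2: d1:14  d2:13  d3:6  d4:6  d5:0 → peak 14
Job 4@3: d1:14  d2:12  d3:6  d4:6  d5:1 → peak 14
Best is Job 4@2, peak 14.

14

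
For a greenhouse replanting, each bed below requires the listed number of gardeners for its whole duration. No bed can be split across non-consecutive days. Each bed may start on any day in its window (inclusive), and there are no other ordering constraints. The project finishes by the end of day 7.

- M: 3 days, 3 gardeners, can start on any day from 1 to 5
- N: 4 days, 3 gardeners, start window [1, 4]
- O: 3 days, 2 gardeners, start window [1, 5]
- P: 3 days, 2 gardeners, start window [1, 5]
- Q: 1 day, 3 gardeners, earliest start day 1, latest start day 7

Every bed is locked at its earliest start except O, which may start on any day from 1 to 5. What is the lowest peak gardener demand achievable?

11

O@1: d1:13  d2:10  d3:10  d4:3  d5:0  d6:0  d7:0 → peak 13
O@2: d1:11  d2:10  d3:10  d4:5  d5:0  d6:0  d7:0 → peak 11
O@3: d1:11  d2:8  d3:10  d4:5  d5:2  d6:0  d7:0 → peak 11
O@4: d1:11  d2:8  d3:8  d4:5  d5:2  d6:2  d7:0 → peak 11
O@5: d1:11  d2:8  d3:8  d4:3  d5:2  d6:2  d7:2 → peak 11
Best is O@2, peak 11.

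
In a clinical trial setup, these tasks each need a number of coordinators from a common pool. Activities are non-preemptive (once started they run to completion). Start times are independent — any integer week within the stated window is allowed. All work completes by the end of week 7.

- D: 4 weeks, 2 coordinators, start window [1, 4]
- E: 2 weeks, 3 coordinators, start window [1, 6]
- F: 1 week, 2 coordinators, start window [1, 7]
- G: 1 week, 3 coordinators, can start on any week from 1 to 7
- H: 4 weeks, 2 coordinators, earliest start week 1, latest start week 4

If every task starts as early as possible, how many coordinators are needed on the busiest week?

Early-start schedule: D@1, E@1, F@1, G@1, H@1.
Load per week: week 1: 12, week 2: 7, week 3: 4, week 4: 4, week 5: 0, week 6: 0, week 7: 0.
Peak is 12.

12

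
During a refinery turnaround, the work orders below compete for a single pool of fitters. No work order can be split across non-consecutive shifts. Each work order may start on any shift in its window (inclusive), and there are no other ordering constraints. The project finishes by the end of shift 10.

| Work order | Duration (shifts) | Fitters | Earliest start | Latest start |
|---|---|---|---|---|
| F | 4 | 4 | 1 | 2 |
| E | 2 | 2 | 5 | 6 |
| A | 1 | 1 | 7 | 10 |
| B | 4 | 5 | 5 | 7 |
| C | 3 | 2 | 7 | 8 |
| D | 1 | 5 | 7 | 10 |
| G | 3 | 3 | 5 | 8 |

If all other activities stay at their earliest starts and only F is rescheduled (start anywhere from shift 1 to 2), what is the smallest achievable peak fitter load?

16

F@1: s1:4  s2:4  s3:4  s4:4  s5:10  s6:10  s7:16  s8:7  s9:2  s10:0 → peak 16
F@2: s1:0  s2:4  s3:4  s4:4  s5:14  s6:10  s7:16  s8:7  s9:2  s10:0 → peak 16
Best is F@1, peak 16.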